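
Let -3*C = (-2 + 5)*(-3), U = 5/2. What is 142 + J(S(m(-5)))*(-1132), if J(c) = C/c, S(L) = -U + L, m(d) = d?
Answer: 2974/5 ≈ 594.80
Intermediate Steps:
U = 5/2 (U = 5*(½) = 5/2 ≈ 2.5000)
C = 3 (C = -(-2 + 5)*(-3)/3 = -(-3) = -⅓*(-9) = 3)
S(L) = -5/2 + L (S(L) = -1*5/2 + L = -5/2 + L)
J(c) = 3/c
142 + J(S(m(-5)))*(-1132) = 142 + (3/(-5/2 - 5))*(-1132) = 142 + (3/(-15/2))*(-1132) = 142 + (3*(-2/15))*(-1132) = 142 - ⅖*(-1132) = 142 + 2264/5 = 2974/5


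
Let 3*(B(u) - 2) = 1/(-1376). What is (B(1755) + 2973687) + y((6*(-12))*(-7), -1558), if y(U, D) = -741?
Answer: 12272329343/4128 ≈ 2.9729e+6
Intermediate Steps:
B(u) = 8255/4128 (B(u) = 2 + (⅓)/(-1376) = 2 + (⅓)*(-1/1376) = 2 - 1/4128 = 8255/4128)
(B(1755) + 2973687) + y((6*(-12))*(-7), -1558) = (8255/4128 + 2973687) - 741 = 12275388191/4128 - 741 = 12272329343/4128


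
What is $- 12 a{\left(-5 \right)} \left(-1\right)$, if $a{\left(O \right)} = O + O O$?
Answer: $240$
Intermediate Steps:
$a{\left(O \right)} = O + O^{2}$
$- 12 a{\left(-5 \right)} \left(-1\right) = - 12 \left(- 5 \left(1 - 5\right)\right) \left(-1\right) = - 12 \left(\left(-5\right) \left(-4\right)\right) \left(-1\right) = \left(-12\right) 20 \left(-1\right) = \left(-240\right) \left(-1\right) = 240$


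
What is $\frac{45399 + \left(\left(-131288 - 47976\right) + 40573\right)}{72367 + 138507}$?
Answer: $- \frac{46646}{105437} \approx -0.44241$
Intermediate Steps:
$\frac{45399 + \left(\left(-131288 - 47976\right) + 40573\right)}{72367 + 138507} = \frac{45399 + \left(-179264 + 40573\right)}{210874} = \left(45399 - 138691\right) \frac{1}{210874} = \left(-93292\right) \frac{1}{210874} = - \frac{46646}{105437}$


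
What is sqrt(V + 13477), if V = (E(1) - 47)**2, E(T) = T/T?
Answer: sqrt(15593) ≈ 124.87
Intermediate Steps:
E(T) = 1
V = 2116 (V = (1 - 47)**2 = (-46)**2 = 2116)
sqrt(V + 13477) = sqrt(2116 + 13477) = sqrt(15593)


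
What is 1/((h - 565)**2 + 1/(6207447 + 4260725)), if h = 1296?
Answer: 10468172/5593782858093 ≈ 1.8714e-6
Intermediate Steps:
1/((h - 565)**2 + 1/(6207447 + 4260725)) = 1/((1296 - 565)**2 + 1/(6207447 + 4260725)) = 1/(731**2 + 1/10468172) = 1/(534361 + 1/10468172) = 1/(5593782858093/10468172) = 10468172/5593782858093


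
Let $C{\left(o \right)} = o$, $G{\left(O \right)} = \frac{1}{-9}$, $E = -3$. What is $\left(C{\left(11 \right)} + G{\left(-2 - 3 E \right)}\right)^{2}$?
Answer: $\frac{9604}{81} \approx 118.57$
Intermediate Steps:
$G{\left(O \right)} = - \frac{1}{9}$
$\left(C{\left(11 \right)} + G{\left(-2 - 3 E \right)}\right)^{2} = \left(11 - \frac{1}{9}\right)^{2} = \left(\frac{98}{9}\right)^{2} = \frac{9604}{81}$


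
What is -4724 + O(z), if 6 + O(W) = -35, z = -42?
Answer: -4765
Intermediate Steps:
O(W) = -41 (O(W) = -6 - 35 = -41)
-4724 + O(z) = -4724 - 41 = -4765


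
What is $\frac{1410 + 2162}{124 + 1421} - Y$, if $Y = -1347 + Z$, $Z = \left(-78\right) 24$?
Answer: $\frac{4976927}{1545} \approx 3221.3$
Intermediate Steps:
$Z = -1872$
$Y = -3219$ ($Y = -1347 - 1872 = -3219$)
$\frac{1410 + 2162}{124 + 1421} - Y = \frac{1410 + 2162}{124 + 1421} - -3219 = \frac{3572}{1545} + 3219 = \frac{4976927}{1545}$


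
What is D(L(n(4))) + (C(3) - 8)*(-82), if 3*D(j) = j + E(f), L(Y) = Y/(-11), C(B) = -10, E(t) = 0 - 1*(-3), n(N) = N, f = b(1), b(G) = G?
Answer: 48737/33 ≈ 1476.9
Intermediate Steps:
f = 1
E(t) = 3 (E(t) = 0 + 3 = 3)
L(Y) = -Y/11 (L(Y) = Y*(-1/11) = -Y/11)
D(j) = 1 + j/3 (D(j) = (j + 3)/3 = (3 + j)/3 = 1 + j/3)
D(L(n(4))) + (C(3) - 8)*(-82) = (1 + (-1/11*4)/3) + (-10 - 8)*(-82) = (1 + (1/3)*(-4/11)) - 18*(-82) = (1 - 4/33) + 1476 = 29/33 + 1476 = 48737/33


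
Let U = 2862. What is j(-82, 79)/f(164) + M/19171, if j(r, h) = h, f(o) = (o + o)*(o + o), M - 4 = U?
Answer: 309850253/2062492864 ≈ 0.15023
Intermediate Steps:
M = 2866 (M = 4 + 2862 = 2866)
f(o) = 4*o² (f(o) = (2*o)*(2*o) = 4*o²)
j(-82, 79)/f(164) + M/19171 = 79/((4*164²)) + 2866/19171 = 79/((4*26896)) + 2866*(1/19171) = 79/107584 + 2866/19171 = 309850253/2062492864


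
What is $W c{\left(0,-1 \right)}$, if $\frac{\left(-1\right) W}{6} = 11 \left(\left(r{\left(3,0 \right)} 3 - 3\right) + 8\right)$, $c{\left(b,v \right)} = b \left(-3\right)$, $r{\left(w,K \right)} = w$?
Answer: $0$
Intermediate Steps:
$c{\left(b,v \right)} = - 3 b$
$W = -924$ ($W = - 6 \cdot 11 \left(\left(3 \cdot 3 - 3\right) + 8\right) = - 6 \cdot 11 \left(\left(9 - 3\right) + 8\right) = - 6 \cdot 11 \left(6 + 8\right) = - 6 \cdot 11 \cdot 14 = \left(-6\right) 154 = -924$)
$W c{\left(0,-1 \right)} = - 924 \left(\left(-3\right) 0\right) = \left(-924\right) 0 = 0$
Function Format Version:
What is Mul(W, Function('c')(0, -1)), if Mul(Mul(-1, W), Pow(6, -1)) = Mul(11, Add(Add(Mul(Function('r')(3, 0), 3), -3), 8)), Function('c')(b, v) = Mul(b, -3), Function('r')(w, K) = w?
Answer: 0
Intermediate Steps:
Function('c')(b, v) = Mul(-3, b)
W = -924 (W = Mul(-6, Mul(11, Add(Add(Mul(3, 3), -3), 8))) = Mul(-6, Mul(11, Add(Add(9, -3), 8))) = Mul(-6, Mul(11, Add(6, 8))) = Mul(-6, Mul(11, 14)) = Mul(-6, 154) = -924)
Mul(W, Function('c')(0, -1)) = Mul(-924, Mul(-3, 0)) = Mul(-924, 0) = 0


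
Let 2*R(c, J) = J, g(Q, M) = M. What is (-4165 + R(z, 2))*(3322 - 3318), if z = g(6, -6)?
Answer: -16656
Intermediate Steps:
z = -6
R(c, J) = J/2
(-4165 + R(z, 2))*(3322 - 3318) = (-4165 + (½)*2)*(3322 - 3318) = (-4165 + 1)*4 = -4164*4 = -16656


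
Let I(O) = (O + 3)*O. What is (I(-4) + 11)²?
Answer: 225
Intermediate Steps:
I(O) = O*(3 + O) (I(O) = (3 + O)*O = O*(3 + O))
(I(-4) + 11)² = (-4*(3 - 4) + 11)² = (-4*(-1) + 11)² = (4 + 11)² = 15² = 225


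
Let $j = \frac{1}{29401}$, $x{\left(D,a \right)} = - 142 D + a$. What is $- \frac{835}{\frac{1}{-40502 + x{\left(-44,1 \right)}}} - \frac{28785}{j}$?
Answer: $-817706530$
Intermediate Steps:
$x{\left(D,a \right)} = a - 142 D$
$j = \frac{1}{29401} \approx 3.4012 \cdot 10^{-5}$
$- \frac{835}{\frac{1}{-40502 + x{\left(-44,1 \right)}}} - \frac{28785}{j} = - \frac{835}{\frac{1}{-40502 + \left(1 - -6248\right)}} - 28785 \frac{1}{\frac{1}{29401}} = - \frac{835}{\frac{1}{-40502 + \left(1 + 6248\right)}} - 846307785 = - \frac{835}{\frac{1}{-40502 + 6249}} - 846307785 = - \frac{835}{\frac{1}{-34253}} - 846307785 = - \frac{835}{- \frac{1}{34253}} - 846307785 = \left(-835\right) \left(-34253\right) - 846307785 = 28601255 - 846307785 = -817706530$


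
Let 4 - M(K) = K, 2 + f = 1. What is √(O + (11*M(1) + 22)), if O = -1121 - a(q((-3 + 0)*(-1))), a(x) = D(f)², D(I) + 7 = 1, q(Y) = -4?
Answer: I*√1102 ≈ 33.196*I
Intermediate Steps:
f = -1 (f = -2 + 1 = -1)
M(K) = 4 - K
D(I) = -6 (D(I) = -7 + 1 = -6)
a(x) = 36 (a(x) = (-6)² = 36)
O = -1157 (O = -1121 - 1*36 = -1121 - 36 = -1157)
√(O + (11*M(1) + 22)) = √(-1157 + (11*(4 - 1*1) + 22)) = √(-1157 + (11*(4 - 1) + 22)) = √(-1157 + (11*3 + 22)) = √(-1157 + (33 + 22)) = √(-1157 + 55) = √(-1102) = I*√1102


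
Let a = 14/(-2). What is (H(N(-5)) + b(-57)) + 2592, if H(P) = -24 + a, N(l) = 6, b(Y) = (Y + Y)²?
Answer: 15557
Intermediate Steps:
b(Y) = 4*Y² (b(Y) = (2*Y)² = 4*Y²)
a = -7 (a = 14*(-½) = -7)
H(P) = -31 (H(P) = -24 - 7 = -31)
(H(N(-5)) + b(-57)) + 2592 = (-31 + 4*(-57)²) + 2592 = (-31 + 4*3249) + 2592 = (-31 + 12996) + 2592 = 12965 + 2592 = 15557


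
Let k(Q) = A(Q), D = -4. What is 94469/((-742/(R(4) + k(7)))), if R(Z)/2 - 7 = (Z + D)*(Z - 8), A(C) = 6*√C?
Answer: -94469/53 - 283407*√7/371 ≈ -3803.5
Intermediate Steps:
k(Q) = 6*√Q
R(Z) = 14 + 2*(-8 + Z)*(-4 + Z) (R(Z) = 14 + 2*((Z - 4)*(Z - 8)) = 14 + 2*((-4 + Z)*(-8 + Z)) = 14 + 2*((-8 + Z)*(-4 + Z)) = 14 + 2*(-8 + Z)*(-4 + Z))
94469/((-742/(R(4) + k(7)))) = 94469/((-742/((78 - 24*4 + 2*4²) + 6*√7))) = 94469/((-742/((78 - 96 + 2*16) + 6*√7))) = 94469/((-742/((78 - 96 + 32) + 6*√7))) = 94469/((-742/(14 + 6*√7))) = 94469*(-1/53 - 3*√7/371) = -94469/53 - 283407*√7/371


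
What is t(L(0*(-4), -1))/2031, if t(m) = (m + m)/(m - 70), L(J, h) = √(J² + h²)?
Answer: -2/140139 ≈ -1.4272e-5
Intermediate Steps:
t(m) = 2*m/(-70 + m) (t(m) = (2*m)/(-70 + m) = 2*m/(-70 + m))
t(L(0*(-4), -1))/2031 = (2*√((0*(-4))² + (-1)²)/(-70 + √((0*(-4))² + (-1)²)))/2031 = (2*√(0² + 1)/(-70 + √(0² + 1)))*(1/2031) = (2*√(0 + 1)/(-70 + √(0 + 1)))*(1/2031) = (2*√1/(-70 + √1))*(1/2031) = (2*1/(-70 + 1))*(1/2031) = (2*1/(-69))*(1/2031) = (2*1*(-1/69))*(1/2031) = -2/69*1/2031 = -2/140139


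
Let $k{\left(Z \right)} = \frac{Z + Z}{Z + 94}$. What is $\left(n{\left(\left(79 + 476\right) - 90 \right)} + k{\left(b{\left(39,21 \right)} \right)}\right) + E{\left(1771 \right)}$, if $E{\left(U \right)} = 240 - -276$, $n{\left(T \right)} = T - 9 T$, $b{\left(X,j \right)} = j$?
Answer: $- \frac{368418}{115} \approx -3203.6$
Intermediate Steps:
$n{\left(T \right)} = - 8 T$
$E{\left(U \right)} = 516$ ($E{\left(U \right)} = 240 + 276 = 516$)
$k{\left(Z \right)} = \frac{2 Z}{94 + Z}$
$\left(n{\left(\left(79 + 476\right) - 90 \right)} + k{\left(b{\left(39,21 \right)} \right)}\right) + E{\left(1771 \right)} = \left(- 8 \left(\left(79 + 476\right) - 90\right) + 2 \cdot 21 \frac{1}{94 + 21}\right) + 516 = \left(- 8 \left(555 - 90\right) + 2 \cdot 21 \cdot \frac{1}{115}\right) + 516 = \left(\left(-8\right) 465 + 2 \cdot 21 \cdot \frac{1}{115}\right) + 516 = \left(-3720 + \frac{42}{115}\right) + 516 = - \frac{427758}{115} + 516 = - \frac{368418}{115}$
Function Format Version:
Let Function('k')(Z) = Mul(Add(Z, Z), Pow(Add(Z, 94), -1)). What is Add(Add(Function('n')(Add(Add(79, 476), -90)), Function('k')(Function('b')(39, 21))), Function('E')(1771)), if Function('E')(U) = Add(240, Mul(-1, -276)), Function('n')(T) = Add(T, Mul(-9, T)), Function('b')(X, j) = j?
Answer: Rational(-368418, 115) ≈ -3203.6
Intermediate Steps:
Function('n')(T) = Mul(-8, T)
Function('E')(U) = 516 (Function('E')(U) = Add(240, 276) = 516)
Function('k')(Z) = Mul(2, Z, Pow(Add(94, Z), -1)) (Function('k')(Z) = Mul(Mul(2, Z), Pow(Add(94, Z), -1)) = Mul(2, Z, Pow(Add(94, Z), -1)))
Add(Add(Function('n')(Add(Add(79, 476), -90)), Function('k')(Function('b')(39, 21))), Function('E')(1771)) = Add(Add(Mul(-8, Add(Add(79, 476), -90)), Mul(2, 21, Pow(Add(94, 21), -1))), 516) = Add(Add(Mul(-8, Add(555, -90)), Mul(2, 21, Pow(115, -1))), 516) = Add(Add(Mul(-8, 465), Mul(2, 21, Rational(1, 115))), 516) = Add(Add(-3720, Rational(42, 115)), 516) = Add(Rational(-427758, 115), 516) = Rational(-368418, 115)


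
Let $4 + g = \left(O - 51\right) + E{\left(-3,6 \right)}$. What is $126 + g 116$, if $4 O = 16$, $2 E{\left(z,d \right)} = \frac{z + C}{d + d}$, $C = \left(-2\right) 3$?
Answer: $- \frac{11667}{2} \approx -5833.5$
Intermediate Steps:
$C = -6$
$E{\left(z,d \right)} = \frac{-6 + z}{4 d}$ ($E{\left(z,d \right)} = \frac{\left(z - 6\right) \frac{1}{d + d}}{2} = \frac{\left(-6 + z\right) \frac{1}{2 d}}{2} = \frac{\frac{1}{2} \frac{1}{d} \left(-6 + z\right)}{2} = \frac{-6 + z}{4 d}$)
$O = 4$ ($O = \frac{1}{4} \cdot 16 = 4$)
$g = - \frac{411}{8}$ ($g = -4 + \left(\left(4 - 51\right) + \frac{-6 - 3}{4 \cdot 6}\right) = -4 - \left(47 - - \frac{3}{8}\right) = -4 - \frac{379}{8} = - \frac{411}{8} \approx -51.375$)
$126 + g 116 = 126 - \frac{11919}{2} = - \frac{11667}{2}$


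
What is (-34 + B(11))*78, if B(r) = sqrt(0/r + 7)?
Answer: -2652 + 78*sqrt(7) ≈ -2445.6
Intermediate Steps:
B(r) = sqrt(7) (B(r) = sqrt(0 + 7) = sqrt(7))
(-34 + B(11))*78 = (-34 + sqrt(7))*78 = -2652 + 78*sqrt(7)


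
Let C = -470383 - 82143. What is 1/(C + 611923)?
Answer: 1/59397 ≈ 1.6836e-5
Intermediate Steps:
C = -552526
1/(C + 611923) = 1/(-552526 + 611923) = 1/59397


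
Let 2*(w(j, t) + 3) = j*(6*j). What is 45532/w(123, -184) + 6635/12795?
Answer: 4909471/3226046 ≈ 1.5218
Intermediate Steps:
w(j, t) = -3 + 3*j² (w(j, t) = -3 + (j*(6*j))/2 = -3 + (6*j²)/2 = -3 + 3*j²)
45532/w(123, -184) + 6635/12795 = 45532/(-3 + 3*123²) + 6635/12795 = 45532/(-3 + 3*15129) + 6635*(1/12795) = 45532/(-3 + 45387) + 1327/2559 = 45532/45384 + 1327/2559 = 45532*(1/45384) + 1327/2559 = 11383/11346 + 1327/2559 = 4909471/3226046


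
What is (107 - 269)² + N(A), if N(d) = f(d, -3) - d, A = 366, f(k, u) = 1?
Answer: 25879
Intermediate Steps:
N(d) = 1 - d
(107 - 269)² + N(A) = (107 - 269)² + (1 - 1*366) = (-162)² + (1 - 366) = 26244 - 365 = 25879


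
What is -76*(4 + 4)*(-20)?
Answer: 12160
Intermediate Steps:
-76*(4 + 4)*(-20) = -76*8*(-20) = -19*32*(-20) = -608*(-20) = 12160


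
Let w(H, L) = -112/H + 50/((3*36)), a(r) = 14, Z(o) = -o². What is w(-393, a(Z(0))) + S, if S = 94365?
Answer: 667543301/7074 ≈ 94366.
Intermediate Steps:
w(H, L) = 25/54 - 112/H (w(H, L) = -112/H + 50/108 = -112/H + 50*(1/108) = -112/H + 25/54 = 25/54 - 112/H)
w(-393, a(Z(0))) + S = (25/54 - 112/(-393)) + 94365 = (25/54 - 112*(-1/393)) + 94365 = (25/54 + 112/393) + 94365 = 5291/7074 + 94365 = 667543301/7074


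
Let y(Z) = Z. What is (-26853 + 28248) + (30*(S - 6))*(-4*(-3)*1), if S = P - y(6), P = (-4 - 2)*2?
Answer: -7245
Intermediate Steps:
P = -12 (P = -6*2 = -12)
S = -18 (S = -12 - 1*6 = -12 - 6 = -18)
(-26853 + 28248) + (30*(S - 6))*(-4*(-3)*1) = (-26853 + 28248) + (30*(-18 - 6))*(-4*(-3)*1) = 1395 + (30*(-24))*(12*1) = 1395 - 720*12 = 1395 - 8640 = -7245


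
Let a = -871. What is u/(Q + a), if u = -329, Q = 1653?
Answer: -329/782 ≈ -0.42072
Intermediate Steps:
u/(Q + a) = -329/(1653 - 871) = -329/782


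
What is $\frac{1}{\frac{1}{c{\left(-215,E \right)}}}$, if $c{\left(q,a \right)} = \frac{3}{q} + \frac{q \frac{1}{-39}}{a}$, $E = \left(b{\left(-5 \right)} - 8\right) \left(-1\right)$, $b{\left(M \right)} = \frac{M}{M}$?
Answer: $\frac{45406}{58695} \approx 0.77359$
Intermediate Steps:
$b{\left(M \right)} = 1$
$E = 7$ ($E = \left(1 - 8\right) \left(-1\right) = \left(-7\right) \left(-1\right) = 7$)
$c{\left(q,a \right)} = \frac{3}{q} - \frac{q}{39 a}$ ($c{\left(q,a \right)} = \frac{3}{q} + \frac{q \left(- \frac{1}{39}\right)}{a} = \frac{3}{q} + \frac{\left(- \frac{1}{39}\right) q}{a} = \frac{3}{q} - \frac{q}{39 a}$)
$\frac{1}{\frac{1}{c{\left(-215,E \right)}}} = \frac{1}{\frac{1}{\frac{3}{-215} - - \frac{215}{39 \cdot 7}}} = \frac{1}{\frac{1}{3 \left(- \frac{1}{215}\right) - \left(- \frac{215}{39}\right) \frac{1}{7}}} = \frac{1}{\frac{1}{- \frac{3}{215} + \frac{215}{273}}} = \frac{1}{\frac{1}{\frac{45406}{58695}}} = \frac{1}{\frac{58695}{45406}} = \frac{45406}{58695}$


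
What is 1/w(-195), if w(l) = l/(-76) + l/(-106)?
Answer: 4028/17745 ≈ 0.22699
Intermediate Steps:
w(l) = -91*l/4028 (w(l) = l*(-1/76) + l*(-1/106) = -l/76 - l/106 = -91*l/4028)
1/w(-195) = 1/(-91/4028*(-195)) = 1/(17745/4028) = 4028/17745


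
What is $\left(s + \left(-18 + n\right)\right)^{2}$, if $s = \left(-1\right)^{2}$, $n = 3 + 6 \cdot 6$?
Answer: $484$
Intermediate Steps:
$n = 39$ ($n = 3 + 36 = 39$)
$s = 1$
$\left(s + \left(-18 + n\right)\right)^{2} = \left(1 + \left(-18 + 39\right)\right)^{2} = \left(1 + 21\right)^{2} = 22^{2} = 484$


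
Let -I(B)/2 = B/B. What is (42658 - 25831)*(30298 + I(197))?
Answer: 509790792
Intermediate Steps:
I(B) = -2 (I(B) = -2*B/B = -2*1 = -2)
(42658 - 25831)*(30298 + I(197)) = (42658 - 25831)*(30298 - 2) = 16827*30296 = 509790792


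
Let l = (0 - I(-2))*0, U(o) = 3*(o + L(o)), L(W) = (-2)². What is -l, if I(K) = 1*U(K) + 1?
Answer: 0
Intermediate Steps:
L(W) = 4
U(o) = 12 + 3*o (U(o) = 3*(o + 4) = 3*(4 + o) = 12 + 3*o)
I(K) = 13 + 3*K (I(K) = 1*(12 + 3*K) + 1 = (12 + 3*K) + 1 = 13 + 3*K)
l = 0 (l = (0 - (13 + 3*(-2)))*0 = (0 - (13 - 6))*0 = (0 - 1*7)*0 = (0 - 7)*0 = -7*0 = 0)
-l = -1*0 = 0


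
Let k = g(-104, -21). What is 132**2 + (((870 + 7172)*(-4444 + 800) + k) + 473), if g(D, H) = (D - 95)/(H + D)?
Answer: -3660893676/125 ≈ -2.9287e+7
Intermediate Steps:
g(D, H) = (-95 + D)/(D + H)
k = 199/125 (k = (-95 - 104)/(-104 - 21) = -199/(-125) = -1/125*(-199) = 199/125 ≈ 1.5920)
132**2 + (((870 + 7172)*(-4444 + 800) + k) + 473) = 132**2 + (((870 + 7172)*(-4444 + 800) + 199/125) + 473) = 17424 + ((8042*(-3644) + 199/125) + 473) = 17424 + ((-29305048 + 199/125) + 473) = 17424 + (-3663130801/125 + 473) = 17424 - 3663071676/125 = -3660893676/125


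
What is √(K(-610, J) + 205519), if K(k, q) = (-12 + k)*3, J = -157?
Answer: √203653 ≈ 451.28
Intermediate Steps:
K(k, q) = -36 + 3*k
√(K(-610, J) + 205519) = √((-36 + 3*(-610)) + 205519) = √((-36 - 1830) + 205519) = √(-1866 + 205519) = √203653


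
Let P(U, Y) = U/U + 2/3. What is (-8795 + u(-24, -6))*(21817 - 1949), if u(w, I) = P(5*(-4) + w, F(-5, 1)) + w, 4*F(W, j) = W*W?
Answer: -525548336/3 ≈ -1.7518e+8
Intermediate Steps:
F(W, j) = W²/4 (F(W, j) = (W*W)/4 = W²/4)
P(U, Y) = 5/3 (P(U, Y) = 1 + 2*(⅓) = 1 + ⅔ = 5/3)
u(w, I) = 5/3 + w
(-8795 + u(-24, -6))*(21817 - 1949) = (-8795 + (5/3 - 24))*(21817 - 1949) = (-8795 - 67/3)*19868 = -26452/3*19868 = -525548336/3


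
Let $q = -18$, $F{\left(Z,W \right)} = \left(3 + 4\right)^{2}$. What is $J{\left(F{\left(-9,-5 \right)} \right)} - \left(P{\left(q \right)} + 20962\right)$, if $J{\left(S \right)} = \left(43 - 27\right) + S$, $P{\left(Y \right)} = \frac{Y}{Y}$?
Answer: $-20898$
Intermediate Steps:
$F{\left(Z,W \right)} = 49$ ($F{\left(Z,W \right)} = 7^{2} = 49$)
$P{\left(Y \right)} = 1$
$J{\left(S \right)} = 16 + S$
$J{\left(F{\left(-9,-5 \right)} \right)} - \left(P{\left(q \right)} + 20962\right) = \left(16 + 49\right) - \left(1 + 20962\right) = 65 - 20963 = -20898$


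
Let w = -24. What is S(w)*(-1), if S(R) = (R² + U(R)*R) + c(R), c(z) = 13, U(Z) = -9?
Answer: -805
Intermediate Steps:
S(R) = 13 + R² - 9*R (S(R) = (R² - 9*R) + 13 = 13 + R² - 9*R)
S(w)*(-1) = (13 + (-24)² - 9*(-24))*(-1) = (13 + 576 + 216)*(-1) = 805*(-1) = -805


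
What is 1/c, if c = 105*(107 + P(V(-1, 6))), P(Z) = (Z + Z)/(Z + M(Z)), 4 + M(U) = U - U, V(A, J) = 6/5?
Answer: 1/11145 ≈ 8.9726e-5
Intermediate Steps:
V(A, J) = 6/5 (V(A, J) = 6*(⅕) = 6/5)
M(U) = -4 (M(U) = -4 + (U - U) = -4 + 0 = -4)
P(Z) = 2*Z/(-4 + Z) (P(Z) = (Z + Z)/(Z - 4) = (2*Z)/(-4 + Z) = 2*Z/(-4 + Z))
c = 11145 (c = 105*(107 + 2*(6/5)/(-4 + 6/5)) = 105*(107 + 2*(6/5)/(-14/5)) = 105*(107 + 2*(6/5)*(-5/14)) = 105*(107 - 6/7) = 105*(743/7) = 11145)
1/c = 1/11145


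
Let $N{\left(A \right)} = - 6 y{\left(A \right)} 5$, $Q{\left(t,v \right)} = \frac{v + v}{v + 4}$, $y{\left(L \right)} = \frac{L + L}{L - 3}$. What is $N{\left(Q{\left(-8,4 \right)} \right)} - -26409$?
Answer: $26439$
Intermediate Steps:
$y{\left(L \right)} = \frac{2 L}{-3 + L}$
$Q{\left(t,v \right)} = \frac{2 v}{4 + v}$
$N{\left(A \right)} = - \frac{60 A}{-3 + A}$ ($N{\left(A \right)} = - 6 \frac{2 A}{-3 + A} 5 = - \frac{12 A}{-3 + A} 5 = - \frac{60 A}{-3 + A}$)
$N{\left(Q{\left(-8,4 \right)} \right)} - -26409 = - \frac{60 \cdot 2 \cdot 4 \frac{1}{4 + 4}}{-3 + 2 \cdot 4 \frac{1}{4 + 4}} - -26409 = - \frac{60 \cdot 2 \cdot 4 \cdot \frac{1}{8}}{-3 + 2 \cdot 4 \cdot \frac{1}{8}} + 26409 = \left(-60\right) 1 \frac{1}{-3 + 1} + 26409 = \left(-60\right) 1 \frac{1}{-2} + 26409 = \left(-60\right) 1 \left(- \frac{1}{2}\right) + 26409 = 30 + 26409 = 26439$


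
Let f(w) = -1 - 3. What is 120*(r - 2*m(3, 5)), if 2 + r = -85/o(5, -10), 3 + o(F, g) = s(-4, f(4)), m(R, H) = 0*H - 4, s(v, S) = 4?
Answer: -9480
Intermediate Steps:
f(w) = -4
m(R, H) = -4 (m(R, H) = 0 - 4 = -4)
o(F, g) = 1 (o(F, g) = -3 + 4 = 1)
r = -87 (r = -2 - 85/1 = -2 - 85*1 = -2 - 85 = -87)
120*(r - 2*m(3, 5)) = 120*(-87 - 2*(-4)) = 120*(-87 + 8) = 120*(-79) = -9480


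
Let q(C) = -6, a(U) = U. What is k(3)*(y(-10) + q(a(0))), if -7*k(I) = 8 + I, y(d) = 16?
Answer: -110/7 ≈ -15.714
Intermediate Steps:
k(I) = -8/7 - I/7 (k(I) = -(8 + I)/7 = -8/7 - I/7)
k(3)*(y(-10) + q(a(0))) = (-8/7 - 1/7*3)*(16 - 6) = (-8/7 - 3/7)*10 = -11/7*10 = -110/7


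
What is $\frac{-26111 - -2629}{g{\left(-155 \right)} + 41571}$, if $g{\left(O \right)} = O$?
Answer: $- \frac{11741}{20708} \approx -0.56698$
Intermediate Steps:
$\frac{-26111 - -2629}{g{\left(-155 \right)} + 41571} = \frac{-26111 - -2629}{-155 + 41571} = \frac{-26111 + \left(-13171 + 15800\right)}{41416} = \left(-26111 + 2629\right) \frac{1}{41416} = \left(-23482\right) \frac{1}{41416} = - \frac{11741}{20708}$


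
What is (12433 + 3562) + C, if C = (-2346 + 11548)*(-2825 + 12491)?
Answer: 88962527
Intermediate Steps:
C = 88946532 (C = 9202*9666 = 88946532)
(12433 + 3562) + C = (12433 + 3562) + 88946532 = 15995 + 88946532 = 88962527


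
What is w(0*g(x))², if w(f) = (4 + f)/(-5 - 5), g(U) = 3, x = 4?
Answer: 4/25 ≈ 0.16000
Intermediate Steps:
w(f) = -⅖ - f/10 (w(f) = (4 + f)/(-10) = (4 + f)*(-⅒) = -⅖ - f/10)
w(0*g(x))² = (-⅖ - 0*3)² = (-⅖ - ⅒*0)² = (-⅖ + 0)² = (-⅖)² = 4/25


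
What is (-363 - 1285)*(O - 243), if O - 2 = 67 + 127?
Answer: 77456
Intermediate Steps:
O = 196 (O = 2 + (67 + 127) = 2 + 194 = 196)
(-363 - 1285)*(O - 243) = (-363 - 1285)*(196 - 243) = -1648*(-47) = 77456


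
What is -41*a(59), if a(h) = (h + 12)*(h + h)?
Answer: -343498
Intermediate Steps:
a(h) = 2*h*(12 + h) (a(h) = (12 + h)*(2*h) = 2*h*(12 + h))
-41*a(59) = -82*59*(12 + 59) = -82*59*71 = -41*8378 = -343498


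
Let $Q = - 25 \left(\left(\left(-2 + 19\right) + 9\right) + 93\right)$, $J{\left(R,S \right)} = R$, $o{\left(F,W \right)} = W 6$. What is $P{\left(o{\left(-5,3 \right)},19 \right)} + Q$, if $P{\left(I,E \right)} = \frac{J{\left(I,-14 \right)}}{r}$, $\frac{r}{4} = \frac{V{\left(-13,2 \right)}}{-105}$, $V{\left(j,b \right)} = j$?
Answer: $- \frac{76405}{26} \approx -2938.7$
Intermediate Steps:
$o{\left(F,W \right)} = 6 W$
$r = \frac{52}{105}$ ($r = 4 \left(- \frac{13}{-105}\right) = 4 \left(\left(-13\right) \left(- \frac{1}{105}\right)\right) = 4 \cdot \frac{13}{105} = \frac{52}{105} \approx 0.49524$)
$P{\left(I,E \right)} = \frac{105 I}{52}$ ($P{\left(I,E \right)} = \frac{I}{\frac{52}{105}} = I \frac{105}{52} = \frac{105 I}{52}$)
$Q = -2975$ ($Q = - 25 \left(\left(17 + 9\right) + 93\right) = - 25 \left(26 + 93\right) = \left(-25\right) 119 = -2975$)
$P{\left(o{\left(-5,3 \right)},19 \right)} + Q = \frac{105 \cdot 6 \cdot 3}{52} - 2975 = \frac{105}{52} \cdot 18 - 2975 = \frac{945}{26} - 2975 = - \frac{76405}{26}$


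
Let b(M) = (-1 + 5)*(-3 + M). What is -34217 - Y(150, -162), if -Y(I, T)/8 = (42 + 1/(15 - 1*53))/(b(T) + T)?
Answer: -267203743/7809 ≈ -34217.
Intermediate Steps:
b(M) = -12 + 4*M (b(M) = 4*(-3 + M) = -12 + 4*M)
Y(I, T) = -6380/(19*(-12 + 5*T)) (Y(I, T) = -8*(42 + 1/(15 - 1*53))/((-12 + 4*T) + T) = -8*(42 + 1/(15 - 53))/(-12 + 5*T) = -8*(42 + 1/(-38))/(-12 + 5*T) = -8*(42 - 1/38)/(-12 + 5*T) = -6380/(19*(-12 + 5*T)))
-34217 - Y(150, -162) = -34217 - (-6380)/(-228 + 95*(-162)) = -34217 - (-6380)/(-228 - 15390) = -34217 - (-6380)/(-15618) = -34217 - (-6380)*(-1)/15618 = -34217 - 1*3190/7809 = -34217 - 3190/7809 = -267203743/7809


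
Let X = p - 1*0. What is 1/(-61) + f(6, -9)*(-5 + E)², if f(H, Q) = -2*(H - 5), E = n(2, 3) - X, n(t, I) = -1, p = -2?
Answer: -1953/61 ≈ -32.016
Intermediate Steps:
X = -2 (X = -2 - 1*0 = -2 + 0 = -2)
E = 1 (E = -1 - 1*(-2) = -1 + 2 = 1)
f(H, Q) = 10 - 2*H (f(H, Q) = -2*(-5 + H) = 10 - 2*H)
1/(-61) + f(6, -9)*(-5 + E)² = 1/(-61) + (10 - 2*6)*(-5 + 1)² = -1/61 + (10 - 12)*(-4)² = -1/61 - 2*16 = -1/61 - 32 = -1953/61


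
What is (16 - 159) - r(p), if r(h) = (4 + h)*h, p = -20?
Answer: -463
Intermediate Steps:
r(h) = h*(4 + h)
(16 - 159) - r(p) = (16 - 159) - (-20)*(4 - 20) = -143 - (-20)*(-16) = -143 - 1*320 = -143 - 320 = -463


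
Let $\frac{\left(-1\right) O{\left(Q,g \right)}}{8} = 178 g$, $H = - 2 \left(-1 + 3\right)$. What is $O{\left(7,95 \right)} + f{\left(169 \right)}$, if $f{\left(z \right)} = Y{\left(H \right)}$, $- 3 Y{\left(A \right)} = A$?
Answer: $- \frac{405836}{3} \approx -1.3528 \cdot 10^{5}$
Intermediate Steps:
$H = -4$ ($H = \left(-2\right) 2 = -4$)
$Y{\left(A \right)} = - \frac{A}{3}$
$O{\left(Q,g \right)} = - 1424 g$ ($O{\left(Q,g \right)} = - 8 \cdot 178 g = - 1424 g$)
$f{\left(z \right)} = \frac{4}{3}$ ($f{\left(z \right)} = \left(- \frac{1}{3}\right) \left(-4\right) = \frac{4}{3}$)
$O{\left(7,95 \right)} + f{\left(169 \right)} = \left(-1424\right) 95 + \frac{4}{3} = -135280 + \frac{4}{3} = - \frac{405836}{3}$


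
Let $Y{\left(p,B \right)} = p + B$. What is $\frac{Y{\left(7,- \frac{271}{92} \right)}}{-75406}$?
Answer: $- \frac{373}{6937352} \approx -5.3767 \cdot 10^{-5}$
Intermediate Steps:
$Y{\left(p,B \right)} = B + p$
$\frac{Y{\left(7,- \frac{271}{92} \right)}}{-75406} = \frac{- \frac{271}{92} + 7}{-75406} = \left(\left(-271\right) \frac{1}{92} + 7\right) \left(- \frac{1}{75406}\right) = \left(- \frac{271}{92} + 7\right) \left(- \frac{1}{75406}\right) = \frac{373}{92} \left(- \frac{1}{75406}\right) = - \frac{373}{6937352}$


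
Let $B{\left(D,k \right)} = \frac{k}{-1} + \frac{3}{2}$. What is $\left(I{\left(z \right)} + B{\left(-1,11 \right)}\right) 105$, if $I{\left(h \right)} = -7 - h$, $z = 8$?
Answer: $- \frac{5145}{2} \approx -2572.5$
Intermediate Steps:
$B{\left(D,k \right)} = \frac{3}{2} - k$ ($B{\left(D,k \right)} = k \left(-1\right) + 3 \cdot \frac{1}{2} = - k + \frac{3}{2} = \frac{3}{2} - k$)
$\left(I{\left(z \right)} + B{\left(-1,11 \right)}\right) 105 = \left(\left(-7 - 8\right) + \left(\frac{3}{2} - 11\right)\right) 105 = \left(-15 - \frac{19}{2}\right) 105 = \left(- \frac{49}{2}\right) 105 = - \frac{5145}{2}$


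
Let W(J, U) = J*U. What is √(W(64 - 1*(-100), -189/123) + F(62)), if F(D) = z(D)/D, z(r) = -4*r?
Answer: 16*I ≈ 16.0*I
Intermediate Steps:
F(D) = -4 (F(D) = (-4*D)/D = -4)
√(W(64 - 1*(-100), -189/123) + F(62)) = √((64 - 1*(-100))*(-189/123) - 4) = √((64 + 100)*(-189*1/123) - 4) = √(164*(-63/41) - 4) = √(-252 - 4) = √(-256) = 16*I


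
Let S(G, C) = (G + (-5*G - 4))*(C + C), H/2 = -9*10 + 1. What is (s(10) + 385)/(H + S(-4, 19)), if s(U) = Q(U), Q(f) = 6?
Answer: 391/278 ≈ 1.4065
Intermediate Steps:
s(U) = 6
H = -178 (H = 2*(-9*10 + 1) = 2*(-90 + 1) = 2*(-89) = -178)
S(G, C) = 2*C*(-4 - 4*G) (S(G, C) = (G + (-4 - 5*G))*(2*C) = (-4 - 4*G)*(2*C) = 2*C*(-4 - 4*G))
(s(10) + 385)/(H + S(-4, 19)) = (6 + 385)/(-178 - 8*19*(1 - 4)) = 391/(-178 - 8*19*(-3)) = 391/(-178 + 456) = 391/278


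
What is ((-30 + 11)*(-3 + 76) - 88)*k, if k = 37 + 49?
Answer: -126850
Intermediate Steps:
k = 86
((-30 + 11)*(-3 + 76) - 88)*k = ((-30 + 11)*(-3 + 76) - 88)*86 = (-19*73 - 88)*86 = (-1387 - 88)*86 = -1475*86 = -126850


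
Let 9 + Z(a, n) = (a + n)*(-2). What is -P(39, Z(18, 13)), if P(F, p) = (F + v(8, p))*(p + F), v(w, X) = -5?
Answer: 1088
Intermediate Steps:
Z(a, n) = -9 - 2*a - 2*n (Z(a, n) = -9 + (a + n)*(-2) = -9 + (-2*a - 2*n) = -9 - 2*a - 2*n)
P(F, p) = (-5 + F)*(F + p) (P(F, p) = (F - 5)*(p + F) = (-5 + F)*(F + p))
-P(39, Z(18, 13)) = -(39² - 5*39 - 5*(-9 - 2*18 - 2*13) + 39*(-9 - 2*18 - 2*13)) = -(1521 - 195 - 5*(-9 - 36 - 26) + 39*(-9 - 36 - 26)) = -(1521 - 195 - 5*(-71) + 39*(-71)) = -(1521 - 195 + 355 - 2769) = -1*(-1088) = 1088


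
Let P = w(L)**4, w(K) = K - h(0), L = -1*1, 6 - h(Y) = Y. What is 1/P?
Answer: 1/2401 ≈ 0.00041649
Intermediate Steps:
h(Y) = 6 - Y
L = -1
w(K) = -6 + K (w(K) = K - (6 - 1*0) = K - (6 + 0) = K - 1*6 = K - 6 = -6 + K)
P = 2401 (P = (-6 - 1)**4 = (-7)**4 = 2401)
1/P = 1/2401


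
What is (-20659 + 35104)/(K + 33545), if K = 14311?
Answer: 4815/15952 ≈ 0.30184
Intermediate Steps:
(-20659 + 35104)/(K + 33545) = (-20659 + 35104)/(14311 + 33545) = 14445/47856 = 14445*(1/47856) = 4815/15952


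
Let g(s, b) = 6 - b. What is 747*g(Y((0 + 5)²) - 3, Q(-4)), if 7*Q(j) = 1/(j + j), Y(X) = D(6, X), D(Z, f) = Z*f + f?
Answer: 251739/56 ≈ 4495.3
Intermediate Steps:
D(Z, f) = f + Z*f
Y(X) = 7*X (Y(X) = X*(1 + 6) = X*7 = 7*X)
Q(j) = 1/(14*j) (Q(j) = 1/(7*(j + j)) = 1/(7*((2*j))) = (1/(2*j))/7 = 1/(14*j))
747*g(Y((0 + 5)²) - 3, Q(-4)) = 747*(6 - 1/(14*(-4))) = 747*(6 - (-1)/(14*4)) = 747*(6 - 1*(-1/56)) = 747*(6 + 1/56) = 747*(337/56) = 251739/56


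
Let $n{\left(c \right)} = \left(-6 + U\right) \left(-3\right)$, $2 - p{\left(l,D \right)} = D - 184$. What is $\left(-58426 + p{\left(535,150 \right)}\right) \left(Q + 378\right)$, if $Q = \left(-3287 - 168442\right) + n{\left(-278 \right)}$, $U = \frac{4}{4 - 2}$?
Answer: $10004484210$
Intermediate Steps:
$U = 2$ ($U = \frac{4}{2} = 4 \cdot \frac{1}{2} = 2$)
$p{\left(l,D \right)} = 186 - D$ ($p{\left(l,D \right)} = 2 - \left(D - 184\right) = 2 - \left(-184 + D\right) = 186 - D$)
$n{\left(c \right)} = 12$ ($n{\left(c \right)} = \left(-6 + 2\right) \left(-3\right) = \left(-4\right) \left(-3\right) = 12$)
$Q = -171717$ ($Q = \left(-3287 - 168442\right) + 12 = -171729 + 12 = -171717$)
$\left(-58426 + p{\left(535,150 \right)}\right) \left(Q + 378\right) = \left(-58426 + \left(186 - 150\right)\right) \left(-171717 + 378\right) = \left(-58426 + \left(186 - 150\right)\right) \left(-171339\right) = \left(-58426 + 36\right) \left(-171339\right) = \left(-58390\right) \left(-171339\right) = 10004484210$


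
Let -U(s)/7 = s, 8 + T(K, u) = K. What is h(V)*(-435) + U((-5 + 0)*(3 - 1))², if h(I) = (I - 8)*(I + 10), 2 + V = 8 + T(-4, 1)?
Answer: 29260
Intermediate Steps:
T(K, u) = -8 + K
U(s) = -7*s
V = -6 (V = -2 + (8 + (-8 - 4)) = -2 + (8 - 12) = -2 - 4 = -6)
h(I) = (-8 + I)*(10 + I)
h(V)*(-435) + U((-5 + 0)*(3 - 1))² = (-80 + (-6)² + 2*(-6))*(-435) + (-7*(-5 + 0)*(3 - 1))² = (-80 + 36 - 12)*(-435) + (-(-35)*2)² = -56*(-435) + (-7*(-10))² = 24360 + 70² = 24360 + 4900 = 29260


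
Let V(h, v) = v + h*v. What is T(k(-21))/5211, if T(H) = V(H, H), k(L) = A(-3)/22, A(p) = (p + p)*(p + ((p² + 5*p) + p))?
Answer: 188/70059 ≈ 0.0026835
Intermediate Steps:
A(p) = 2*p*(p² + 7*p) (A(p) = (2*p)*(p + (p² + 6*p)) = (2*p)*(p² + 7*p) = 2*p*(p² + 7*p))
k(L) = 36/11 (k(L) = (2*(-3)²*(7 - 3))/22 = (2*9*4)*(1/22) = 72*(1/22) = 36/11)
T(H) = H*(1 + H)
T(k(-21))/5211 = (36*(1 + 36/11)/11)/5211 = ((36/11)*(47/11))*(1/5211) = (1692/121)*(1/5211) = 188/70059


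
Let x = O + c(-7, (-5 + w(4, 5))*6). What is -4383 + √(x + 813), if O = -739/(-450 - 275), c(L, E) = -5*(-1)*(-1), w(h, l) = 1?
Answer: -4383 + 3*√1889959/145 ≈ -4354.6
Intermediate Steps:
c(L, E) = -5 (c(L, E) = 5*(-1) = -5)
O = 739/725 (O = -739/(-725) = -739*(-1/725) = 739/725 ≈ 1.0193)
x = -2886/725 (x = 739/725 - 5 = -2886/725 ≈ -3.9807)
-4383 + √(x + 813) = -4383 + √(-2886/725 + 813) = -4383 + √(586539/725) = -4383 + 3*√1889959/145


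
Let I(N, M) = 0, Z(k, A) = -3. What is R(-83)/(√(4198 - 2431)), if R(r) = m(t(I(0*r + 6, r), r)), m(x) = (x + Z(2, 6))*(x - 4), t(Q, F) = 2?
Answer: 2*√1767/1767 ≈ 0.047579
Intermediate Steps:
m(x) = (-4 + x)*(-3 + x) (m(x) = (x - 3)*(x - 4) = (-3 + x)*(-4 + x) = (-4 + x)*(-3 + x))
R(r) = 2 (R(r) = 12 + 2² - 7*2 = 12 + 4 - 14 = 2)
R(-83)/(√(4198 - 2431)) = 2/(√(4198 - 2431)) = 2/(√1767) = 2*(√1767/1767) = 2*√1767/1767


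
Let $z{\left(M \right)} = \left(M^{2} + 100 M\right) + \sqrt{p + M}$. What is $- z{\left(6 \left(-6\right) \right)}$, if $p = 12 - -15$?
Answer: $2304 - 3 i \approx 2304.0 - 3.0 i$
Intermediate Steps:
$p = 27$ ($p = 12 + 15 = 27$)
$z{\left(M \right)} = M^{2} + \sqrt{27 + M} + 100 M$ ($z{\left(M \right)} = \left(M^{2} + 100 M\right) + \sqrt{27 + M} = M^{2} + \sqrt{27 + M} + 100 M$)
$- z{\left(6 \left(-6\right) \right)} = - (\left(6 \left(-6\right)\right)^{2} + \sqrt{27 + 6 \left(-6\right)} + 100 \cdot 6 \left(-6\right)) = - (\left(-36\right)^{2} + \sqrt{27 - 36} + 100 \left(-36\right)) = - (1296 + \sqrt{-9} - 3600) = - (1296 + 3 i - 3600) = - (-2304 + 3 i) = 2304 - 3 i$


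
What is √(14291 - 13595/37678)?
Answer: 3*√2254160462626/37678 ≈ 119.54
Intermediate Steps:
√(14291 - 13595/37678) = √(538442703/37678) = 3*√2254160462626/37678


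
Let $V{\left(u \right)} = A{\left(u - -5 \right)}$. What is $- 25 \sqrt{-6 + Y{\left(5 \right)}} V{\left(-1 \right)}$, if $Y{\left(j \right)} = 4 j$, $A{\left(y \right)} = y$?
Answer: $- 100 \sqrt{14} \approx -374.17$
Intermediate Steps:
$V{\left(u \right)} = 5 + u$ ($V{\left(u \right)} = u - -5 = u + 5 = 5 + u$)
$- 25 \sqrt{-6 + Y{\left(5 \right)}} V{\left(-1 \right)} = - 25 \sqrt{-6 + 4 \cdot 5} \left(5 - 1\right) = - 25 \sqrt{-6 + 20} \cdot 4 = - 25 \sqrt{14} \cdot 4 = - 100 \sqrt{14}$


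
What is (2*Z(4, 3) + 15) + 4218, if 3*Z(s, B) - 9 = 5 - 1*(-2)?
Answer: 12731/3 ≈ 4243.7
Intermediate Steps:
Z(s, B) = 16/3 (Z(s, B) = 3 + (5 - 1*(-2))/3 = 3 + (5 + 2)/3 = 3 + (⅓)*7 = 3 + 7/3 = 16/3)
(2*Z(4, 3) + 15) + 4218 = (2*(16/3) + 15) + 4218 = (32/3 + 15) + 4218 = 77/3 + 4218 = 12731/3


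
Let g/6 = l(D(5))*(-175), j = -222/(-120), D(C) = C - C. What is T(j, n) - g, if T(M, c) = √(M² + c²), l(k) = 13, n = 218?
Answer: 13650 + √19010969/20 ≈ 13868.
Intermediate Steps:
D(C) = 0
j = 37/20 (j = -222*(-1/120) = 37/20 ≈ 1.8500)
g = -13650 (g = 6*(13*(-175)) = 6*(-2275) = -13650)
T(j, n) - g = √((37/20)² + 218²) - 1*(-13650) = √(1369/400 + 47524) + 13650 = √(19010969/400) + 13650 = √19010969/20 + 13650 = 13650 + √19010969/20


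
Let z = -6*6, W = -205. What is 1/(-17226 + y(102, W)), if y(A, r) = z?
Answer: -1/17262 ≈ -5.7931e-5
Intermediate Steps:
z = -36
y(A, r) = -36
1/(-17226 + y(102, W)) = 1/(-17226 - 36) = 1/(-17262) = -1/17262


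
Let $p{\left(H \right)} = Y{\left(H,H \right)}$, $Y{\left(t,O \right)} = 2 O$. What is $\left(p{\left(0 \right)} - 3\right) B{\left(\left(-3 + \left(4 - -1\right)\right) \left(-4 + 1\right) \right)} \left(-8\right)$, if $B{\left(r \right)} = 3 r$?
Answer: $-432$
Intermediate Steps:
$p{\left(H \right)} = 2 H$
$\left(p{\left(0 \right)} - 3\right) B{\left(\left(-3 + \left(4 - -1\right)\right) \left(-4 + 1\right) \right)} \left(-8\right) = \left(2 \cdot 0 - 3\right) 3 \left(-3 + \left(4 - -1\right)\right) \left(-4 + 1\right) \left(-8\right) = \left(0 - 3\right) 3 \left(-3 + \left(4 + 1\right)\right) \left(-3\right) \left(-8\right) = - 3 \cdot 3 \left(-3 + 5\right) \left(-3\right) \left(-8\right) = - 3 \cdot 3 \cdot 2 \left(-3\right) \left(-8\right) = - 3 \cdot 3 \left(-6\right) \left(-8\right) = \left(-3\right) \left(-18\right) \left(-8\right) = 54 \left(-8\right) = -432$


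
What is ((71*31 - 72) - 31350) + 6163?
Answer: -23058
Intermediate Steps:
((71*31 - 72) - 31350) + 6163 = ((2201 - 72) - 31350) + 6163 = (2129 - 31350) + 6163 = -29221 + 6163 = -23058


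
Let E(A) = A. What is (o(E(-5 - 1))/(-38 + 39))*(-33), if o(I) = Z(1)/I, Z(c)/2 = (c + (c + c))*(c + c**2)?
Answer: 66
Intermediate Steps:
Z(c) = 6*c*(c + c**2) (Z(c) = 2*((c + (c + c))*(c + c**2)) = 2*((c + 2*c)*(c + c**2)) = 2*((3*c)*(c + c**2)) = 2*(3*c*(c + c**2)) = 6*c*(c + c**2))
o(I) = 12/I (o(I) = (6*1**2*(1 + 1))/I = (6*1*2)/I = 12/I)
(o(E(-5 - 1))/(-38 + 39))*(-33) = ((12/(-5 - 1))/(-38 + 39))*(-33) = ((12/(-6))/1)*(-33) = (1*(12*(-1/6)))*(-33) = (1*(-2))*(-33) = -2*(-33) = 66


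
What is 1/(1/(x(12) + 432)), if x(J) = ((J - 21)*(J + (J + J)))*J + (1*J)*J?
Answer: -3312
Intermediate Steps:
x(J) = J**2 + 3*J**2*(-21 + J) (x(J) = ((-21 + J)*(J + 2*J))*J + J*J = ((-21 + J)*(3*J))*J + J**2 = (3*J*(-21 + J))*J + J**2 = 3*J**2*(-21 + J) + J**2 = J**2 + 3*J**2*(-21 + J))
1/(1/(x(12) + 432)) = 1/(1/(12**2*(-62 + 3*12) + 432)) = 1/(1/(144*(-62 + 36) + 432)) = 1/(1/(144*(-26) + 432)) = 1/(1/(-3744 + 432)) = 1/(1/(-3312)) = 1/(-1/3312) = -3312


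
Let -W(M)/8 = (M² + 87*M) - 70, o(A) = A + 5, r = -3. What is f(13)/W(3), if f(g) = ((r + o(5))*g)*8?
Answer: -91/200 ≈ -0.45500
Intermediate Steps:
o(A) = 5 + A
W(M) = 560 - 696*M - 8*M² (W(M) = -8*((M² + 87*M) - 70) = -8*(-70 + M² + 87*M) = 560 - 696*M - 8*M²)
f(g) = 56*g (f(g) = ((-3 + (5 + 5))*g)*8 = ((-3 + 10)*g)*8 = (7*g)*8 = 56*g)
f(13)/W(3) = (56*13)/(560 - 696*3 - 8*3²) = 728/(560 - 2088 - 8*9) = 728/(560 - 2088 - 72) = 728/(-1600) = 728*(-1/1600) = -91/200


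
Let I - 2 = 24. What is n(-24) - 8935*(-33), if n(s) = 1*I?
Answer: 294881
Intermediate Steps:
I = 26 (I = 2 + 24 = 26)
n(s) = 26 (n(s) = 1*26 = 26)
n(-24) - 8935*(-33) = 26 - 8935*(-33) = 26 + 294855 = 294881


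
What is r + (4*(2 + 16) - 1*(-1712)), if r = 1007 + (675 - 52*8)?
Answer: 3050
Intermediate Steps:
r = 1266 (r = 1007 + (675 - 1*416) = 1007 + (675 - 416) = 1007 + 259 = 1266)
r + (4*(2 + 16) - 1*(-1712)) = 1266 + (4*(2 + 16) - 1*(-1712)) = 1266 + (4*18 + 1712) = 1266 + (72 + 1712) = 1266 + 1784 = 3050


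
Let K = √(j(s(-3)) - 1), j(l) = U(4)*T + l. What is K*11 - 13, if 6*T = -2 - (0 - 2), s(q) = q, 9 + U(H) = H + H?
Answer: -13 + 22*I ≈ -13.0 + 22.0*I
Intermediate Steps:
U(H) = -9 + 2*H (U(H) = -9 + (H + H) = -9 + 2*H)
T = 0 (T = (-2 - (0 - 2))/6 = (-2 - 1*(-2))/6 = (-2 + 2)/6 = (⅙)*0 = 0)
j(l) = l (j(l) = (-9 + 2*4)*0 + l = (-9 + 8)*0 + l = -1*0 + l = 0 + l = l)
K = 2*I (K = √(-3 - 1) = √(-4) = 2*I ≈ 2.0*I)
K*11 - 13 = (2*I)*11 - 13 = 22*I - 13 = -13 + 22*I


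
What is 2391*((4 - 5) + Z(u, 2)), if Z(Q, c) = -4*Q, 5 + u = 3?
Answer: 16737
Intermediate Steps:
u = -2 (u = -5 + 3 = -2)
2391*((4 - 5) + Z(u, 2)) = 2391*((4 - 5) - 4*(-2)) = 2391*(-1 + 8) = 2391*7 = 16737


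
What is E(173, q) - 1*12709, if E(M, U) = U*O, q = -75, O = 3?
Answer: -12934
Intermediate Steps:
E(M, U) = 3*U (E(M, U) = U*3 = 3*U)
E(173, q) - 1*12709 = 3*(-75) - 1*12709 = -225 - 12709 = -12934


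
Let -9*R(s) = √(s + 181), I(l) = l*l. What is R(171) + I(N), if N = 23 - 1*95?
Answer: 5184 - 4*√22/9 ≈ 5181.9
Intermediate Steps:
N = -72 (N = 23 - 95 = -72)
I(l) = l²
R(s) = -√(181 + s)/9 (R(s) = -√(s + 181)/9 = -√(181 + s)/9)
R(171) + I(N) = -√(181 + 171)/9 + (-72)² = -4*√22/9 + 5184 = 5184 - 4*√22/9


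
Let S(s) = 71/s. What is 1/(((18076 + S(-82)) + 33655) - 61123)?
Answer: -82/770215 ≈ -0.00010646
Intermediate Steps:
1/(((18076 + S(-82)) + 33655) - 61123) = 1/(((18076 + 71/(-82)) + 33655) - 61123) = 1/(((18076 + 71*(-1/82)) + 33655) - 61123) = 1/(((18076 - 71/82) + 33655) - 61123) = 1/((1482161/82 + 33655) - 61123) = 1/(4241871/82 - 61123) = 1/(-770215/82) = -82/770215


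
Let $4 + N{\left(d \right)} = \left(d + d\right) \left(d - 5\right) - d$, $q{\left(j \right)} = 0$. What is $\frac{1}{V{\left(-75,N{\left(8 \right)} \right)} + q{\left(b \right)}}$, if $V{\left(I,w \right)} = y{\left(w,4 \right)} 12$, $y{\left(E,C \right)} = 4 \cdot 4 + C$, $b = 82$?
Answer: $\frac{1}{240} \approx 0.0041667$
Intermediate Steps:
$y{\left(E,C \right)} = 16 + C$
$N{\left(d \right)} = -4 - d + 2 d \left(-5 + d\right)$ ($N{\left(d \right)} = -4 - \left(d - \left(d + d\right) \left(d - 5\right)\right) = -4 - \left(d - 2 d \left(-5 + d\right)\right) = -4 + \left(2 d \left(-5 + d\right) - d\right) = -4 + \left(- d + 2 d \left(-5 + d\right)\right) = -4 - d + 2 d \left(-5 + d\right)$)
$V{\left(I,w \right)} = 240$ ($V{\left(I,w \right)} = \left(16 + 4\right) 12 = 20 \cdot 12 = 240$)
$\frac{1}{V{\left(-75,N{\left(8 \right)} \right)} + q{\left(b \right)}} = \frac{1}{240 + 0} = \frac{1}{240}$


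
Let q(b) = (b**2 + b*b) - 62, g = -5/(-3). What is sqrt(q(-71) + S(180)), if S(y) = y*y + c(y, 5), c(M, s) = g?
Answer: sqrt(381795)/3 ≈ 205.97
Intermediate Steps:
g = 5/3 (g = -5*(-1/3) = 5/3 ≈ 1.6667)
c(M, s) = 5/3
q(b) = -62 + 2*b**2 (q(b) = (b**2 + b**2) - 62 = 2*b**2 - 62 = -62 + 2*b**2)
S(y) = 5/3 + y**2 (S(y) = y*y + 5/3 = y**2 + 5/3 = 5/3 + y**2)
sqrt(q(-71) + S(180)) = sqrt((-62 + 2*(-71)**2) + (5/3 + 180**2)) = sqrt((-62 + 2*5041) + (5/3 + 32400)) = sqrt((-62 + 10082) + 97205/3) = sqrt(10020 + 97205/3) = sqrt(127265/3) = sqrt(381795)/3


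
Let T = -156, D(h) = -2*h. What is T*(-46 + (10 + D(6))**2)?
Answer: 6552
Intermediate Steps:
T*(-46 + (10 + D(6))**2) = -156*(-46 + (10 - 2*6)**2) = -156*(-46 + (10 - 12)**2) = -156*(-46 + (-2)**2) = -156*(-46 + 4) = -156*(-42) = 6552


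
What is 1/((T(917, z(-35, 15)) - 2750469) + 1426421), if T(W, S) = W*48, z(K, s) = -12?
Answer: -1/1280032 ≈ -7.8123e-7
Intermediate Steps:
T(W, S) = 48*W
1/((T(917, z(-35, 15)) - 2750469) + 1426421) = 1/((48*917 - 2750469) + 1426421) = 1/((44016 - 2750469) + 1426421) = 1/(-2706453 + 1426421) = 1/(-1280032) = -1/1280032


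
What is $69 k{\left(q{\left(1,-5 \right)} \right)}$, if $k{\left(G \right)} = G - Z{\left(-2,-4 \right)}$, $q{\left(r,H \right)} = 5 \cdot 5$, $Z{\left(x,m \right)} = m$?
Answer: $2001$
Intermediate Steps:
$q{\left(r,H \right)} = 25$
$k{\left(G \right)} = 4 + G$ ($k{\left(G \right)} = G - -4 = G + 4 = 4 + G$)
$69 k{\left(q{\left(1,-5 \right)} \right)} = 69 \left(4 + 25\right) = 69 \cdot 29 = 2001$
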